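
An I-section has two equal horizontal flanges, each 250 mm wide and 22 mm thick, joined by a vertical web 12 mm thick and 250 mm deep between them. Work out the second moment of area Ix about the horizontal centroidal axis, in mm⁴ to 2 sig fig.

Split into non-overlapping primitives; take the origin at the lower-left of the bounding box.
Bottom flange: 250 × 22, A = 5 500 mm², y = 11 mm, Ī = 221 833 mm⁴.
Web: 12 × 250, A = 3 000 mm², y = 147 mm, Ī = 15 625 000 mm⁴.
Top flange: 250 × 22, A = 5 500 mm², y = 283 mm, Ī = 221 833 mm⁴.
By symmetry the centroid is at mid-height, ȳ = 147 mm.
Transfer each piece to the horizontal centroidal axis using Ī + A·d² with d = y − 147:
  bottom flange: d = -136 mm → contributes +101 949 833 mm⁴
  web: d = 0 mm → contributes +15 625 000 mm⁴
  top flange: d = 136 mm → contributes +101 949 833 mm⁴
Total I = 219 524 667 mm⁴.

Ix ≈ 2.2 × 10⁸ mm⁴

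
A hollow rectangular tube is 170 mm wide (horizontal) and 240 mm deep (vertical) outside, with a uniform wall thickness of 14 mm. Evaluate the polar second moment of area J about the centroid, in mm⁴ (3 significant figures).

Decompose the section into non-overlapping parts with the origin at the bottom-left of its bounding rectangle.
Outer rectangle: 170 × 240, A = 40 800 mm², y = 120 mm, Ī = 195 840 000 mm⁴.
Inner void (subtracted): 142 × 212, A = 30 104 mm², y = 120 mm, Ī = 112 749 515 mm⁴.
By symmetry the centroid is at mid-height, ȳ = 120 mm.
All pieces are centred on the centroidal x-axis, so I = ΣĪ (holes subtracted) = 83 090 485 mm⁴.
Repeating about the centroidal y-axis gives I_y = 47 675 245 mm⁴.
Polar second moment: J = I_x + I_y = 130 765 731 mm⁴.

J ≈ 1.31 × 10⁸ mm⁴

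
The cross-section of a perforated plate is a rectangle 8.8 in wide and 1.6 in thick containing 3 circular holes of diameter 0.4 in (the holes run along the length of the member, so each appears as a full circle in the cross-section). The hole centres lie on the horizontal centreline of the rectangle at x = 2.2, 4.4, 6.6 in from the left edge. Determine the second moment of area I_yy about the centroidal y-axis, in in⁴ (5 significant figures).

Break the section into simple shapes (no overlaps), measuring from the bottom-left corner of the bounding box.
Plate: 8.8 × 1.6, A = 14.08 in², x = 4.4 in, Ī = 90.86293 in⁴.
Hole 1 (subtracted): ⌀0.4, A = 0.1256637 in², x = 2.2 in, Ī = 0.001256637 in⁴.
Hole 2 (subtracted): ⌀0.4, A = 0.1256637 in², x = 4.4 in, Ī = 0.001256637 in⁴.
Hole 3 (subtracted): ⌀0.4, A = 0.1256637 in², x = 6.6 in, Ī = 0.001256637 in⁴.
By symmetry the centroid is at mid-width, x̄ = 4.4 in.
Transfer each piece to the centroidal y-axis using Ī + A·d² with d = x − 4.4:
  plate: d = 0 in → contributes +90.86293 in⁴
  hole 1: d = -2.2 in → contributes −0.609469 in⁴
  hole 2: d = 0 in → contributes −0.001256637 in⁴
  hole 3: d = 2.2 in → contributes −0.609469 in⁴
Total I = 89.64274 in⁴.

I_yy ≈ 89.643 in⁴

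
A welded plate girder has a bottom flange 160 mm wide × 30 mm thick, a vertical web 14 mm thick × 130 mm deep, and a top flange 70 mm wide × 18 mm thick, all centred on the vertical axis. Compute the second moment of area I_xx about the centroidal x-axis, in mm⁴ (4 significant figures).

Decompose the section into non-overlapping parts with the origin at the bottom-left of its bounding rectangle.
Bottom plate: 160 × 30, A = 4 800 mm², y = 15 mm, Ī = 360 000 mm⁴.
Web plate: 14 × 130, A = 1 820 mm², y = 95 mm, Ī = 2 563 167 mm⁴.
Top plate: 70 × 18, A = 1 260 mm², y = 169 mm, Ī = 34 020 mm⁴.
Centroid: ȳ = ΣA·y / ΣA = 58.1015 mm.
Transfer each piece to the centroidal x-axis using Ī + A·d² with d = y − 58.1015:
  bottom plate: d = -43.1015 mm → contributes +9 277 158 mm⁴
  web plate: d = 36.8985 mm → contributes +5 041 092 mm⁴
  top plate: d = 110.898 mm → contributes +15 530 095 mm⁴
Total I = 29 848 345 mm⁴.

I_xx ≈ 2.985 × 10⁷ mm⁴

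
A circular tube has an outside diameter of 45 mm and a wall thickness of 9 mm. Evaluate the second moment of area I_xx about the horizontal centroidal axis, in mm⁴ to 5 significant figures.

Treat the section as a set of non-overlapping primitives; coordinates are from the bounding-box lower-left.
Outer circle: ⌀45, A = 1590.431 mm², y = 22.5 mm, Ī = 201 289 mm⁴.
Bore (subtracted): ⌀27, A = 572.5553 mm², y = 22.5 mm, Ī = 26087.05 mm⁴.
By symmetry the centroid is at mid-height, ȳ = 22.5 mm.
All pieces are centred on the horizontal centroidal axis, so I = ΣĪ (holes subtracted) = 175201.9 mm⁴.

I_xx ≈ 1.7520 × 10⁵ mm⁴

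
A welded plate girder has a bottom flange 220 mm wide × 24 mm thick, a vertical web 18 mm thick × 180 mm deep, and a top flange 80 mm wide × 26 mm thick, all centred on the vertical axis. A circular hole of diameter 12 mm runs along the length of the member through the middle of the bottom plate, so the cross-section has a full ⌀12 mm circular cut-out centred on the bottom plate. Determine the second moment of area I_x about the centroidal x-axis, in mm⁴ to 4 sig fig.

Split into non-overlapping primitives; take the origin at the lower-left of the bounding box.
Bottom plate: 220 × 24, A = 5 280 mm², y = 12 mm, Ī = 253 440 mm⁴.
Web plate: 18 × 180, A = 3 240 mm², y = 114 mm, Ī = 8 748 000 mm⁴.
Top plate: 80 × 26, A = 2 080 mm², y = 217 mm, Ī = 117 173 mm⁴.
Hole (subtracted): ⌀12, A = 113.097 mm², y = 12 mm, Ī = 1017.88 mm⁴.
Centroid: ȳ = ΣA·y / ΣA = 84.1738 mm.
Transfer each piece to the centroidal x-axis using Ī + A·d² with d = y − 84.1738:
  bottom plate: d = -72.1738 mm → contributes +27 757 291 mm⁴
  web plate: d = 29.8262 mm → contributes +11 630 304 mm⁴
  top plate: d = 132.826 mm → contributes +36 814 176 mm⁴
  hole: d = -72.1738 mm → contributes −590 149 mm⁴
Total I = 75 611 622 mm⁴.

I_x ≈ 7.561 × 10⁷ mm⁴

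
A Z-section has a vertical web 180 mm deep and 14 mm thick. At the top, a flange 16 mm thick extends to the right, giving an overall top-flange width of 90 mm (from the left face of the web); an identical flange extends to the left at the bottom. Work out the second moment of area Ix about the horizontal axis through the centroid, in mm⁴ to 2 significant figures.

Split into non-overlapping primitives; take the origin at the lower-left of the bounding box.
Web: 14 × 180, A = 2 520 mm², y = 90 mm, Ī = 6 804 000 mm⁴.
Top flange (beyond web): 76 × 16, A = 1 216 mm², y = 172 mm, Ī = 25 941 mm⁴.
Bottom flange (beyond web): 76 × 16, A = 1 216 mm², y = 8 mm, Ī = 25 941 mm⁴.
Centroid: ȳ = ΣA·y / ΣA = 90 mm.
Transfer each piece to the horizontal axis through the centroid using Ī + A·d² with d = y − 90:
  web: d = 0 mm → contributes +6 804 000 mm⁴
  top flange (beyond web): d = 82 mm → contributes +8 202 325 mm⁴
  bottom flange (beyond web): d = -82 mm → contributes +8 202 325 mm⁴
Total I = 23 208 651 mm⁴.

Ix ≈ 2.3 × 10⁷ mm⁴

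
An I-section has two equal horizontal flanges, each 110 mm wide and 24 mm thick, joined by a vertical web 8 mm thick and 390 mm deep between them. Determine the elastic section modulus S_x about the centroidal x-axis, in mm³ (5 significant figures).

Decompose the section into non-overlapping parts with the origin at the bottom-left of its bounding rectangle.
Bottom flange: 110 × 24, A = 2 640 mm², y = 12 mm, Ī = 126 720 mm⁴.
Web: 8 × 390, A = 3 120 mm², y = 219 mm, Ī = 39 546 000 mm⁴.
Top flange: 110 × 24, A = 2 640 mm², y = 426 mm, Ī = 126 720 mm⁴.
By symmetry the centroid is at mid-height, ȳ = 219 mm.
Transfer each piece to the centroidal x-axis using Ī + A·d² with d = y − 219:
  bottom flange: d = -207 mm → contributes +113 248 080 mm⁴
  web: d = 0 mm → contributes +39 546 000 mm⁴
  top flange: d = 207 mm → contributes +113 248 080 mm⁴
Total I = 266 042 160 mm⁴.
Extreme fibre distance c = 219 mm; S = I/c = 1 214 804 mm³.

S_x ≈ 1.2148 × 10⁶ mm³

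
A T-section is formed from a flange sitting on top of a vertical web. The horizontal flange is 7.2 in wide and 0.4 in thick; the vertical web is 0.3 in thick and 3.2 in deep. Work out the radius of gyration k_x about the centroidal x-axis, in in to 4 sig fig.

Split into non-overlapping primitives; take the origin at the lower-left of the bounding box.
Flange: 7.2 × 0.4, A = 2.88 in², y = 3.4 in, Ī = 0.0384 in⁴.
Web: 0.3 × 3.2, A = 0.96 in², y = 1.6 in, Ī = 0.8192 in⁴.
Centroid: ȳ = ΣA·y / ΣA = 2.95 in.
Transfer each piece to the centroidal x-axis using Ī + A·d² with d = y − 2.95:
  flange: d = 0.45 in → contributes +0.6216 in⁴
  web: d = -1.35 in → contributes +2.5688 in⁴
Total I = 3.1904 in⁴.
Radius of gyration: k = √(I/A) = √(3.1904 / 3.84) = 0.911501 in.

k_x ≈ 0.9115 in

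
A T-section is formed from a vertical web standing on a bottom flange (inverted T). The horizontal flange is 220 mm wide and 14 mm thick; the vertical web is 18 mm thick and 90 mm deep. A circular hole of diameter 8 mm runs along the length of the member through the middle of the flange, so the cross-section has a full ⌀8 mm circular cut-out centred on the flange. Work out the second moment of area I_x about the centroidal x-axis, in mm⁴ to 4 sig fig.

Treat the section as a set of non-overlapping primitives; coordinates are from the bounding-box lower-left.
Flange: 220 × 14, A = 3 080 mm², y = 7 mm, Ī = 50306.7 mm⁴.
Web: 18 × 90, A = 1 620 mm², y = 59 mm, Ī = 1 093 500 mm⁴.
Hole (subtracted): ⌀8, A = 50.2655 mm², y = 7 mm, Ī = 201.062 mm⁴.
Centroid: ȳ = ΣA·y / ΣA = 25.1172 mm.
Transfer each piece to the centroidal x-axis using Ī + A·d² with d = y − 25.1172:
  flange: d = -18.1172 mm → contributes +1 061 260 mm⁴
  web: d = 33.8828 mm → contributes +2 953 336 mm⁴
  hole: d = -18.1172 mm → contributes −16699.8 mm⁴
Total I = 3 997 896 mm⁴.

I_x ≈ 3.998 × 10⁶ mm⁴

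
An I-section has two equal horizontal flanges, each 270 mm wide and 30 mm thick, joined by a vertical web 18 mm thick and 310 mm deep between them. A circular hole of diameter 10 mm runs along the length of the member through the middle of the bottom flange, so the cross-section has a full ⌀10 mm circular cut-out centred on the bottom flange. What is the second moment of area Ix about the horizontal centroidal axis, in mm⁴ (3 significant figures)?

Ix ≈ 5.12 × 10⁸ mm⁴

Decompose the section into non-overlapping parts with the origin at the bottom-left of its bounding rectangle.
Bottom flange: 270 × 30, A = 8 100 mm², y = 15 mm, Ī = 607 500 mm⁴.
Web: 18 × 310, A = 5 580 mm², y = 185 mm, Ī = 44 686 500 mm⁴.
Top flange: 270 × 30, A = 8 100 mm², y = 355 mm, Ī = 607 500 mm⁴.
Hole (subtracted): ⌀10, A = 78.54 mm², y = 15 mm, Ī = 490.87 mm⁴.
Centroid: ȳ = ΣA·y / ΣA = 185.62 mm.
Transfer each piece to the horizontal centroidal axis using Ī + A·d² with d = y − 185.62:
  bottom flange: d = -170.62 mm → contributes +236 394 958 mm⁴
  web: d = -0.61525 mm → contributes +44 688 612 mm⁴
  top flange: d = 169.38 mm → contributes +233 006 175 mm⁴
  hole: d = -170.62 mm → contributes −2 286 751 mm⁴
Total I = 511 802 994 mm⁴.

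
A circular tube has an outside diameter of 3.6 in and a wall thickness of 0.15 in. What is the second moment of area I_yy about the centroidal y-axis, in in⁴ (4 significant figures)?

Treat the section as a set of non-overlapping primitives; coordinates are from the bounding-box lower-left.
Outer circle: ⌀3.6, A = 10.1788 in², x = 1.8 in, Ī = 8.2448 in⁴.
Bore (subtracted): ⌀3.3, A = 8.55299 in², x = 1.8 in, Ī = 5.82138 in⁴.
By symmetry the centroid is at mid-width, x̄ = 1.8 in.
All pieces are centred on the centroidal y-axis, so I = ΣĪ (holes subtracted) = 2.42342 in⁴.

I_yy ≈ 2.423 in⁴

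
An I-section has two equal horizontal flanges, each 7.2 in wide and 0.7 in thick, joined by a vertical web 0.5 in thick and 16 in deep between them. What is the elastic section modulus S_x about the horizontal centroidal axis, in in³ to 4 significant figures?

Treat the section as a set of non-overlapping primitives; coordinates are from the bounding-box lower-left.
Bottom flange: 7.2 × 0.7, A = 5.04 in², y = 0.35 in, Ī = 0.2058 in⁴.
Web: 0.5 × 16, A = 8 in², y = 8.7 in, Ī = 170.667 in⁴.
Top flange: 7.2 × 0.7, A = 5.04 in², y = 17.05 in, Ī = 0.2058 in⁴.
By symmetry the centroid is at mid-height, ȳ = 8.7 in.
Transfer each piece to the horizontal centroidal axis using Ī + A·d² with d = y − 8.7:
  bottom flange: d = -8.35 in → contributes +351.607 in⁴
  web: d = 0 in → contributes +170.667 in⁴
  top flange: d = 8.35 in → contributes +351.607 in⁴
Total I = 873.881 in⁴.
Extreme fibre distance c = 8.7 in; S = I/c = 100.446 in³.

S_x ≈ 100.4 in³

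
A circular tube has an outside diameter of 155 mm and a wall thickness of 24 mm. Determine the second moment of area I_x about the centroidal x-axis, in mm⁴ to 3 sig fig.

I_x ≈ 2.19 × 10⁷ mm⁴

Treat the section as a set of non-overlapping primitives; coordinates are from the bounding-box lower-left.
Outer circle: ⌀155, A = 18 869 mm², y = 77.5 mm, Ī = 28 333 269 mm⁴.
Bore (subtracted): ⌀107, A = 8 992 mm², y = 77.5 mm, Ī = 6 434 355 mm⁴.
By symmetry the centroid is at mid-height, ȳ = 77.5 mm.
All pieces are centred on the centroidal x-axis, so I = ΣĪ (holes subtracted) = 21 898 915 mm⁴.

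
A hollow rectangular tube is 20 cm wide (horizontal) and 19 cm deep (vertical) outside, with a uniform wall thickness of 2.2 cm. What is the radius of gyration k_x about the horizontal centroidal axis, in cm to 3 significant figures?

Break the section into simple shapes (no overlaps), measuring from the bottom-left corner of the bounding box.
Outer rectangle: 20 × 19, A = 380 cm², y = 9.5 cm, Ī = 11 432 cm⁴.
Inner void (subtracted): 15.6 × 14.6, A = 227.76 cm², y = 9.5 cm, Ī = 4045.8 cm⁴.
By symmetry the centroid is at mid-height, ȳ = 9.5 cm.
All pieces are centred on the horizontal centroidal axis, so I = ΣĪ (holes subtracted) = 7385.9 cm⁴.
Radius of gyration: k = √(I/A) = √(7385.9 / 152.24) = 6.9653 cm.

k_x ≈ 6.97 cm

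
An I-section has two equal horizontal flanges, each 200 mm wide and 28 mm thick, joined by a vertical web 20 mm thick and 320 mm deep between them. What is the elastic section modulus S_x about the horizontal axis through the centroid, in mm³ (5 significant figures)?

Break the section into simple shapes (no overlaps), measuring from the bottom-left corner of the bounding box.
Bottom flange: 200 × 28, A = 5 600 mm², y = 14 mm, Ī = 365866.7 mm⁴.
Web: 20 × 320, A = 6 400 mm², y = 188 mm, Ī = 54 613 333 mm⁴.
Top flange: 200 × 28, A = 5 600 mm², y = 362 mm, Ī = 365866.7 mm⁴.
By symmetry the centroid is at mid-height, ȳ = 188 mm.
Transfer each piece to the horizontal axis through the centroid using Ī + A·d² with d = y − 188:
  bottom flange: d = -174 mm → contributes +169 911 467 mm⁴
  web: d = 0 mm → contributes +54 613 333 mm⁴
  top flange: d = 174 mm → contributes +169 911 467 mm⁴
Total I = 394 436 267 mm⁴.
Extreme fibre distance c = 188 mm; S = I/c = 2 098 065 mm³.

S_x ≈ 2.0981 × 10⁶ mm³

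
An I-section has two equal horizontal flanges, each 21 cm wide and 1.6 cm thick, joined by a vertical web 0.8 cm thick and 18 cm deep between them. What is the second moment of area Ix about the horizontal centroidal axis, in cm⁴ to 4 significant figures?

Break the section into simple shapes (no overlaps), measuring from the bottom-left corner of the bounding box.
Bottom flange: 21 × 1.6, A = 33.6 cm², y = 0.8 cm, Ī = 7.168 cm⁴.
Web: 0.8 × 18, A = 14.4 cm², y = 10.6 cm, Ī = 388.8 cm⁴.
Top flange: 21 × 1.6, A = 33.6 cm², y = 20.4 cm, Ī = 7.168 cm⁴.
By symmetry the centroid is at mid-height, ȳ = 10.6 cm.
Transfer each piece to the horizontal centroidal axis using Ī + A·d² with d = y − 10.6:
  bottom flange: d = -9.8 cm → contributes +3234.11 cm⁴
  web: d = 0 cm → contributes +388.8 cm⁴
  top flange: d = 9.8 cm → contributes +3234.11 cm⁴
Total I = 6857.02 cm⁴.

Ix ≈ 6857 cm⁴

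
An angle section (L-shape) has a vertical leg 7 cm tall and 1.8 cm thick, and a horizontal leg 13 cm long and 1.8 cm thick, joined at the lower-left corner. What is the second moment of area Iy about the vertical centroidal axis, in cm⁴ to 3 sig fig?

Iy ≈ 542 cm⁴

Treat the section as a set of non-overlapping primitives; coordinates are from the bounding-box lower-left.
Vertical leg: 1.8 × 7, A = 12.6 cm², x = 0.9 cm, Ī = 3.402 cm⁴.
Horizontal leg (remainder): 11.2 × 1.8, A = 20.16 cm², x = 7.4 cm, Ī = 210.74 cm⁴.
Centroid: x̄ = ΣA·x / ΣA = 4.9 cm.
Transfer each piece to the vertical centroidal axis using Ī + A·d² with d = x − 4.9:
  vertical leg: d = -4 cm → contributes +205 cm⁴
  horizontal leg (remainder): d = 2.5 cm → contributes +336.74 cm⁴
Total I = 541.74 cm⁴.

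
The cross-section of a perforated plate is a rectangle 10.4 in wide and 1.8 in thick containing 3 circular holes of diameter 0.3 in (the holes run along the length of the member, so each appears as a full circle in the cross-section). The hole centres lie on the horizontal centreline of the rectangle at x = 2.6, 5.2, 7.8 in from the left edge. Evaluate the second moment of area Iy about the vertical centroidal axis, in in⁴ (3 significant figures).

Break the section into simple shapes (no overlaps), measuring from the bottom-left corner of the bounding box.
Plate: 10.4 × 1.8, A = 18.72 in², x = 5.2 in, Ī = 168.73 in⁴.
Hole 1 (subtracted): ⌀0.3, A = 0.070686 in², x = 2.6 in, Ī = 0.00039761 in⁴.
Hole 2 (subtracted): ⌀0.3, A = 0.070686 in², x = 5.2 in, Ī = 0.00039761 in⁴.
Hole 3 (subtracted): ⌀0.3, A = 0.070686 in², x = 7.8 in, Ī = 0.00039761 in⁴.
By symmetry the centroid is at mid-width, x̄ = 5.2 in.
Transfer each piece to the vertical centroidal axis using Ī + A·d² with d = x − 5.2:
  plate: d = 0 in → contributes +168.73 in⁴
  hole 1: d = -2.6 in → contributes −0.47823 in⁴
  hole 2: d = 0 in → contributes −0.00039761 in⁴
  hole 3: d = 2.6 in → contributes −0.47823 in⁴
Total I = 167.77 in⁴.

Iy ≈ 168 in⁴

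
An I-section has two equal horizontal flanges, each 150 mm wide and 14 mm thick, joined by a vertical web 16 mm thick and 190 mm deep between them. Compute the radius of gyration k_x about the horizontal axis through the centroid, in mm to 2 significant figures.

Decompose the section into non-overlapping parts with the origin at the bottom-left of its bounding rectangle.
Bottom flange: 150 × 14, A = 2 100 mm², y = 7 mm, Ī = 34 300 mm⁴.
Web: 16 × 190, A = 3 040 mm², y = 109 mm, Ī = 9 145 333 mm⁴.
Top flange: 150 × 14, A = 2 100 mm², y = 211 mm, Ī = 34 300 mm⁴.
By symmetry the centroid is at mid-height, ȳ = 109 mm.
Transfer each piece to the horizontal axis through the centroid using Ī + A·d² with d = y − 109:
  bottom flange: d = -102 mm → contributes +21 882 700 mm⁴
  web: d = 0 mm → contributes +9 145 333 mm⁴
  top flange: d = 102 mm → contributes +21 882 700 mm⁴
Total I = 52 910 733 mm⁴.
Radius of gyration: k = √(I/A) = √(52 910 733 / 7 240) = 85.49 mm.

k_x ≈ 85 mm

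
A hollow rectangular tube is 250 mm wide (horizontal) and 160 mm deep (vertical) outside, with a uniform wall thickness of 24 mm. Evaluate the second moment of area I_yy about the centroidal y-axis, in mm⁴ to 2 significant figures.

Treat the section as a set of non-overlapping primitives; coordinates are from the bounding-box lower-left.
Outer rectangle: 250 × 160, A = 40 000 mm², x = 125 mm, Ī = 208 333 333 mm⁴.
Inner void (subtracted): 202 × 112, A = 22 624 mm², x = 125 mm, Ī = 76 929 141 mm⁴.
By symmetry the centroid is at mid-width, x̄ = 125 mm.
All pieces are centred on the centroidal y-axis, so I = ΣĪ (holes subtracted) = 131 404 192 mm⁴.

I_yy ≈ 1.3 × 10⁸ mm⁴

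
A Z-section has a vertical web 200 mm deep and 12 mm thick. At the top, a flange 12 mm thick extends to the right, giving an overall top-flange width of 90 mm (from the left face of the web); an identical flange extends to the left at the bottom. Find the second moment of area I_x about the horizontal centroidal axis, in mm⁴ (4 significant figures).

Split into non-overlapping primitives; take the origin at the lower-left of the bounding box.
Web: 12 × 200, A = 2 400 mm², y = 100 mm, Ī = 8 000 000 mm⁴.
Top flange (beyond web): 78 × 12, A = 936 mm², y = 194 mm, Ī = 11 232 mm⁴.
Bottom flange (beyond web): 78 × 12, A = 936 mm², y = 6 mm, Ī = 11 232 mm⁴.
Centroid: ȳ = ΣA·y / ΣA = 100 mm.
Transfer each piece to the horizontal centroidal axis using Ī + A·d² with d = y − 100:
  web: d = 0 mm → contributes +8 000 000 mm⁴
  top flange (beyond web): d = 94 mm → contributes +8 281 728 mm⁴
  bottom flange (beyond web): d = -94 mm → contributes +8 281 728 mm⁴
Total I = 24 563 456 mm⁴.

I_x ≈ 2.456 × 10⁷ mm⁴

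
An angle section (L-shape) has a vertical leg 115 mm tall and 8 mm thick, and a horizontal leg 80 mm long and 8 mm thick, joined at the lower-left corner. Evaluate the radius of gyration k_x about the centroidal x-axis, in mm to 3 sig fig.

k_x ≈ 36.8 mm

Decompose the section into non-overlapping parts with the origin at the bottom-left of its bounding rectangle.
Vertical leg: 8 × 115, A = 920 mm², y = 57.5 mm, Ī = 1 013 917 mm⁴.
Horizontal leg (remainder): 72 × 8, A = 576 mm², y = 4 mm, Ī = 3 072 mm⁴.
Centroid: ȳ = ΣA·y / ΣA = 36.901 mm.
Transfer each piece to the centroidal x-axis using Ī + A·d² with d = y − 36.901:
  vertical leg: d = 20.599 mm → contributes +1 404 287 mm⁴
  horizontal leg (remainder): d = -32.901 mm → contributes +626 581 mm⁴
Total I = 2 030 868 mm⁴.
Radius of gyration: k = √(I/A) = √(2 030 868 / 1 496) = 36.845 mm.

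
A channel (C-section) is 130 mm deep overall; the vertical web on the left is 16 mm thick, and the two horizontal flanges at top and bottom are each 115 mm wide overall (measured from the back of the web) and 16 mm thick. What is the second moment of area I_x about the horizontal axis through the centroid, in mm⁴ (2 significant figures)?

I_x ≈ 1.3 × 10⁷ mm⁴

Break the section into simple shapes (no overlaps), measuring from the bottom-left corner of the bounding box.
Web: 16 × 130, A = 2 080 mm², y = 65 mm, Ī = 2 929 333 mm⁴.
Top flange (beyond web): 99 × 16, A = 1 584 mm², y = 122 mm, Ī = 33 792 mm⁴.
Bottom flange (beyond web): 99 × 16, A = 1 584 mm², y = 8 mm, Ī = 33 792 mm⁴.
By symmetry the centroid is at mid-height, ȳ = 65 mm.
Transfer each piece to the horizontal axis through the centroid using Ī + A·d² with d = y − 65:
  web: d = 0 mm → contributes +2 929 333 mm⁴
  top flange (beyond web): d = 57 mm → contributes +5 180 208 mm⁴
  bottom flange (beyond web): d = -57 mm → contributes +5 180 208 mm⁴
Total I = 13 289 749 mm⁴.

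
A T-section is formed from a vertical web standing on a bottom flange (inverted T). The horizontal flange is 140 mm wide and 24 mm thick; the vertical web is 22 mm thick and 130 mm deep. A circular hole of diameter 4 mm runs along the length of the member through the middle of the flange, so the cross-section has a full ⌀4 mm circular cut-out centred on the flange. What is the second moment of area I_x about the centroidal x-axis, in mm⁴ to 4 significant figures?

I_x ≈ 1.333 × 10⁷ mm⁴

Treat the section as a set of non-overlapping primitives; coordinates are from the bounding-box lower-left.
Flange: 140 × 24, A = 3 360 mm², y = 12 mm, Ī = 161 280 mm⁴.
Web: 22 × 130, A = 2 860 mm², y = 89 mm, Ī = 4 027 833 mm⁴.
Hole (subtracted): ⌀4, A = 12.5664 mm², y = 12 mm, Ī = 12.5664 mm⁴.
Centroid: ȳ = ΣA·y / ΣA = 47.4768 mm.
Transfer each piece to the centroidal x-axis using Ī + A·d² with d = y − 47.4768:
  flange: d = -35.4768 mm → contributes +4 390 192 mm⁴
  web: d = 41.5232 mm → contributes +8 958 973 mm⁴
  hole: d = -35.4768 mm → contributes −15828.7 mm⁴
Total I = 13 333 336 mm⁴.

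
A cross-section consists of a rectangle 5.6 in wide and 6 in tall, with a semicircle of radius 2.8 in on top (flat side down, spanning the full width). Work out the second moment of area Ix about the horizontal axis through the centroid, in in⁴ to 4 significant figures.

Treat the section as a set of non-overlapping primitives; coordinates are from the bounding-box lower-left.
Rectangular body: 5.6 × 6, A = 33.6 in², y = 3 in, Ī = 100.8 in⁴.
Semicircular cap: semicircle r = 2.8, A = 12.315 in², y = 7.18836 in, Ī = 6.74628 in⁴.
Centroid: ȳ = ΣA·y / ΣA = 4.12337 in.
Transfer each piece to the horizontal axis through the centroid using Ī + A·d² with d = y − 4.12337:
  rectangular body: d = -1.12337 in → contributes +143.202 in⁴
  semicircular cap: d = 3.06498 in → contributes +122.435 in⁴
Total I = 265.637 in⁴.

Ix ≈ 265.6 in⁴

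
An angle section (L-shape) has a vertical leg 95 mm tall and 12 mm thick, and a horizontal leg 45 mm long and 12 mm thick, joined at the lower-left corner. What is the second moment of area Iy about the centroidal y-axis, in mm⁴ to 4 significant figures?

Iy ≈ 1.984 × 10⁵ mm⁴

Decompose the section into non-overlapping parts with the origin at the bottom-left of its bounding rectangle.
Vertical leg: 12 × 95, A = 1 140 mm², x = 6 mm, Ī = 13 680 mm⁴.
Horizontal leg (remainder): 33 × 12, A = 396 mm², x = 28.5 mm, Ī = 35 937 mm⁴.
Centroid: x̄ = ΣA·x / ΣA = 11.8008 mm.
Transfer each piece to the centroidal y-axis using Ī + A·d² with d = x − 11.8008:
  vertical leg: d = -5.80078 mm → contributes +52039.9 mm⁴
  horizontal leg (remainder): d = 16.6992 mm → contributes +146 367 mm⁴
Total I = 198 407 mm⁴.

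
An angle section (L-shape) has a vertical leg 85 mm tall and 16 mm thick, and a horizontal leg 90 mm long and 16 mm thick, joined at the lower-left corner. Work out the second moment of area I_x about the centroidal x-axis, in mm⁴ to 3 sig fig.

I_x ≈ 1.60 × 10⁶ mm⁴

Split into non-overlapping primitives; take the origin at the lower-left of the bounding box.
Vertical leg: 16 × 85, A = 1 360 mm², y = 42.5 mm, Ī = 818 833 mm⁴.
Horizontal leg (remainder): 74 × 16, A = 1 184 mm², y = 8 mm, Ī = 25 259 mm⁴.
Centroid: ȳ = ΣA·y / ΣA = 26.443 mm.
Transfer each piece to the centroidal x-axis using Ī + A·d² with d = y − 26.443:
  vertical leg: d = 16.057 mm → contributes +1 169 461 mm⁴
  horizontal leg (remainder): d = -18.443 mm → contributes +428 007 mm⁴
Total I = 1 597 468 mm⁴.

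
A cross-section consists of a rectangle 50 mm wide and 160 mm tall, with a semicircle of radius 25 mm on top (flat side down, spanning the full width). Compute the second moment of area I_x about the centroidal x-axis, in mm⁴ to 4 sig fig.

Split into non-overlapping primitives; take the origin at the lower-left of the bounding box.
Rectangular body: 50 × 160, A = 8 000 mm², y = 80 mm, Ī = 17 066 667 mm⁴.
Semicircular cap: semicircle r = 25, A = 981.748 mm², y = 170.61 mm, Ī = 42873.8 mm⁴.
Centroid: ȳ = ΣA·y / ΣA = 89.9041 mm.
Transfer each piece to the centroidal x-axis using Ī + A·d² with d = y − 89.9041:
  rectangular body: d = -9.90414 mm → contributes +17 851 403 mm⁴
  semicircular cap: d = 80.7062 mm → contributes +6 437 477 mm⁴
Total I = 24 288 879 mm⁴.

I_x ≈ 2.429 × 10⁷ mm⁴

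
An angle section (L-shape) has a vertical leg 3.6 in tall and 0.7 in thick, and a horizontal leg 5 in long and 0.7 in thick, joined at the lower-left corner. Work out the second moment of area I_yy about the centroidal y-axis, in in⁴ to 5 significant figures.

Decompose the section into non-overlapping parts with the origin at the bottom-left of its bounding rectangle.
Vertical leg: 0.7 × 3.6, A = 2.52 in², x = 0.35 in, Ī = 0.1029 in⁴.
Horizontal leg (remainder): 4.3 × 0.7, A = 3.01 in², x = 2.85 in, Ī = 4.637908 in⁴.
Centroid: x̄ = ΣA·x / ΣA = 1.710759 in.
Transfer each piece to the centroidal y-axis using Ī + A·d² with d = x − 1.710759:
  vertical leg: d = -1.360759 in → contributes +4.769099 in⁴
  horizontal leg (remainder): d = 1.139241 in → contributes +8.544494 in⁴
Total I = 13.31359 in⁴.

I_yy ≈ 13.314 in⁴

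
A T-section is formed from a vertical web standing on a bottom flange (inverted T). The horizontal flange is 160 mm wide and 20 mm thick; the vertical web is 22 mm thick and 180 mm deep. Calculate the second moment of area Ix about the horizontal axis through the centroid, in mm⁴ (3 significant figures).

Treat the section as a set of non-overlapping primitives; coordinates are from the bounding-box lower-left.
Flange: 160 × 20, A = 3 200 mm², y = 10 mm, Ī = 106 667 mm⁴.
Web: 22 × 180, A = 3 960 mm², y = 110 mm, Ī = 10 692 000 mm⁴.
Centroid: ȳ = ΣA·y / ΣA = 65.307 mm.
Transfer each piece to the horizontal axis through the centroid using Ī + A·d² with d = y − 65.307:
  flange: d = -55.307 mm → contributes +9 895 125 mm⁴
  web: d = 44.693 mm → contributes +18 601 865 mm⁴
Total I = 28 496 991 mm⁴.

Ix ≈ 2.85 × 10⁷ mm⁴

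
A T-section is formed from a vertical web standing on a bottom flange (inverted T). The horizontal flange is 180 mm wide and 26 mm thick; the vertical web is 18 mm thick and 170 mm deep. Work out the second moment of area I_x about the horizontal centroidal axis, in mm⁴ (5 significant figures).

Break the section into simple shapes (no overlaps), measuring from the bottom-left corner of the bounding box.
Flange: 180 × 26, A = 4 680 mm², y = 13 mm, Ī = 263 640 mm⁴.
Web: 18 × 170, A = 3 060 mm², y = 111 mm, Ī = 7 369 500 mm⁴.
Centroid: ȳ = ΣA·y / ΣA = 51.74419 mm.
Transfer each piece to the horizontal centroidal axis using Ī + A·d² with d = y − 51.74419:
  flange: d = -38.74419 mm → contributes +7 288 844 mm⁴
  web: d = 59.25581 mm → contributes +18 113 930 mm⁴
Total I = 25 402 773 mm⁴.

I_x ≈ 2.5403 × 10⁷ mm⁴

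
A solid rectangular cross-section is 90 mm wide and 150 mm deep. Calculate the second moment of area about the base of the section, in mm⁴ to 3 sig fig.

I_base ≈ 1.01 × 10⁸ mm⁴

The section: 90 × 150, A = 13 500 mm², y = 75 mm, Ī = 25 312 500 mm⁴.
Transfer it to the bottom edge using Ī + A·d² with d = y − 0:
  the section: d = 75 mm → contributes +101 250 000 mm⁴
Total I = 101 250 000 mm⁴.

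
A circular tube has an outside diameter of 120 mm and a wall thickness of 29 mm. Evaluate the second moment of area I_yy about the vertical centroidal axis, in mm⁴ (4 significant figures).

I_yy ≈ 9.453 × 10⁶ mm⁴

Treat the section as a set of non-overlapping primitives; coordinates are from the bounding-box lower-left.
Outer circle: ⌀120, A = 11309.7 mm², x = 60 mm, Ī = 10 178 760 mm⁴.
Bore (subtracted): ⌀62, A = 3019.07 mm², x = 60 mm, Ī = 725 332 mm⁴.
By symmetry the centroid is at mid-width, x̄ = 60 mm.
All pieces are centred on the vertical centroidal axis, so I = ΣĪ (holes subtracted) = 9 453 429 mm⁴.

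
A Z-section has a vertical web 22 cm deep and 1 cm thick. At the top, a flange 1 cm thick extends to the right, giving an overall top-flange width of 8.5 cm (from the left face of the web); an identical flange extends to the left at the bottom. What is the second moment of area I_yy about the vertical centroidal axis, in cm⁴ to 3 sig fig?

Decompose the section into non-overlapping parts with the origin at the bottom-left of its bounding rectangle.
Web: 1 × 22, A = 22 cm², x = 8 cm, Ī = 1.8333 cm⁴.
Top flange (beyond web): 7.5 × 1, A = 7.5 cm², x = 12.25 cm, Ī = 35.156 cm⁴.
Bottom flange (beyond web): 7.5 × 1, A = 7.5 cm², x = 3.75 cm, Ī = 35.156 cm⁴.
Centroid: x̄ = ΣA·x / ΣA = 8 cm.
Transfer each piece to the vertical centroidal axis using Ī + A·d² with d = x − 8:
  web: d = 0 cm → contributes +1.8333 cm⁴
  top flange (beyond web): d = 4.25 cm → contributes +170.63 cm⁴
  bottom flange (beyond web): d = -4.25 cm → contributes +170.63 cm⁴
Total I = 343.08 cm⁴.

I_yy ≈ 343 cm⁴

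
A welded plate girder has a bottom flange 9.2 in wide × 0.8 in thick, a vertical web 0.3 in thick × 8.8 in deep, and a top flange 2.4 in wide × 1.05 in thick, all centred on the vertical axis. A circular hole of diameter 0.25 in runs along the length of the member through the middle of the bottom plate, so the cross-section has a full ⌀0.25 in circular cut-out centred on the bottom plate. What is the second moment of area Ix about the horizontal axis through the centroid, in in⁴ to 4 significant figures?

Ix ≈ 206.0 in⁴

Decompose the section into non-overlapping parts with the origin at the bottom-left of its bounding rectangle.
Bottom plate: 9.2 × 0.8, A = 7.36 in², y = 0.4 in, Ī = 0.392533 in⁴.
Web plate: 0.3 × 8.8, A = 2.64 in², y = 5.2 in, Ī = 17.0368 in⁴.
Top plate: 2.4 × 1.05, A = 2.52 in², y = 10.125 in, Ī = 0.231525 in⁴.
Hole (subtracted): ⌀0.25, A = 0.0490874 in², y = 0.4 in, Ī = 0.000191748 in⁴.
Centroid: ȳ = ΣA·y / ΣA = 3.38126 in.
Transfer each piece to the horizontal axis through the centroid using Ī + A·d² with d = y − 3.38126:
  bottom plate: d = -2.98126 in → contributes +65.8074 in⁴
  web plate: d = 1.81874 in → contributes +25.7695 in⁴
  top plate: d = 6.74374 in → contributes +114.836 in⁴
  hole: d = -2.98126 in → contributes −0.436475 in⁴
Total I = 205.977 in⁴.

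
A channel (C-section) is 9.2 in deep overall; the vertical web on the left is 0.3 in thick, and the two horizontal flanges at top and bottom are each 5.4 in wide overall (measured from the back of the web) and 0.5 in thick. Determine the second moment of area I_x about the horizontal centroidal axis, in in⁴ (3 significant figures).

Split into non-overlapping primitives; take the origin at the lower-left of the bounding box.
Web: 0.3 × 9.2, A = 2.76 in², y = 4.6 in, Ī = 19.467 in⁴.
Top flange (beyond web): 5.1 × 0.5, A = 2.55 in², y = 8.95 in, Ī = 0.053125 in⁴.
Bottom flange (beyond web): 5.1 × 0.5, A = 2.55 in², y = 0.25 in, Ī = 0.053125 in⁴.
By symmetry the centroid is at mid-height, ȳ = 4.6 in.
Transfer each piece to the horizontal centroidal axis using Ī + A·d² with d = y − 4.6:
  web: d = 0 in → contributes +19.467 in⁴
  top flange (beyond web): d = 4.35 in → contributes +48.306 in⁴
  bottom flange (beyond web): d = -4.35 in → contributes +48.306 in⁴
Total I = 116.08 in⁴.

I_x ≈ 116 in⁴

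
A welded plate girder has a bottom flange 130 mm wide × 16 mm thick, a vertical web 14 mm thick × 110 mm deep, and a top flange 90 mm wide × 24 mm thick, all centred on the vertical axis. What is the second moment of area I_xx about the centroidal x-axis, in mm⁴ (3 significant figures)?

Decompose the section into non-overlapping parts with the origin at the bottom-left of its bounding rectangle.
Bottom plate: 130 × 16, A = 2 080 mm², y = 8 mm, Ī = 44 373 mm⁴.
Web plate: 14 × 110, A = 1 540 mm², y = 71 mm, Ī = 1 552 833 mm⁴.
Top plate: 90 × 24, A = 2 160 mm², y = 138 mm, Ī = 103 680 mm⁴.
Centroid: ȳ = ΣA·y / ΣA = 73.367 mm.
Transfer each piece to the centroidal x-axis using Ī + A·d² with d = y − 73.367:
  bottom plate: d = -65.367 mm → contributes +8 931 831 mm⁴
  web plate: d = -2.3668 mm → contributes +1 561 460 mm⁴
  top plate: d = 64.633 mm → contributes +9 126 978 mm⁴
Total I = 19 620 269 mm⁴.

I_xx ≈ 1.96 × 10⁷ mm⁴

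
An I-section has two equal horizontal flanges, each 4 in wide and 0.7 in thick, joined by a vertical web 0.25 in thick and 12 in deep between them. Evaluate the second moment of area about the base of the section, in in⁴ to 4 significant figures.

Treat the section as a set of non-overlapping primitives; coordinates are from the bounding-box lower-left.
Bottom flange: 4 × 0.7, A = 2.8 in², y = 0.35 in, Ī = 0.114333 in⁴.
Web: 0.25 × 12, A = 3 in², y = 6.7 in, Ī = 36 in⁴.
Top flange: 4 × 0.7, A = 2.8 in², y = 13.05 in, Ī = 0.114333 in⁴.
Transfer each piece to the base of the section using Ī + A·d² with d = y − 0:
  bottom flange: d = 0.35 in → contributes +0.457333 in⁴
  web: d = 6.7 in → contributes +170.67 in⁴
  top flange: d = 13.05 in → contributes +476.961 in⁴
Total I = 648.089 in⁴.

I_base ≈ 648.1 in⁴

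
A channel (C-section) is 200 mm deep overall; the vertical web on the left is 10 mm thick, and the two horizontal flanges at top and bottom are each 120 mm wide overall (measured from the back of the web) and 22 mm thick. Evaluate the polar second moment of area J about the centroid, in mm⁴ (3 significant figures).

Break the section into simple shapes (no overlaps), measuring from the bottom-left corner of the bounding box.
Web: 10 × 200, A = 2 000 mm², y = 100 mm, Ī = 6 666 667 mm⁴.
Top flange (beyond web): 110 × 22, A = 2 420 mm², y = 189 mm, Ī = 97 607 mm⁴.
Bottom flange (beyond web): 110 × 22, A = 2 420 mm², y = 11 mm, Ī = 97 607 mm⁴.
By symmetry the centroid is at mid-height, ȳ = 100 mm.
Transfer each piece to the centroidal x-axis using Ī + A·d² with d = y − 100:
  web: d = 0 mm → contributes +6 666 667 mm⁴
  top flange (beyond web): d = 89 mm → contributes +19 266 427 mm⁴
  bottom flange (beyond web): d = -89 mm → contributes +19 266 427 mm⁴
Total I = 45 199 520 mm⁴.
For the y-axis: x̄ = 47.456 mm.
Repeating about the centroidal y-axis gives I_y = 9 991 737 mm⁴.
Polar second moment: J = I_x + I_y = 55 191 257 mm⁴.

J ≈ 5.52 × 10⁷ mm⁴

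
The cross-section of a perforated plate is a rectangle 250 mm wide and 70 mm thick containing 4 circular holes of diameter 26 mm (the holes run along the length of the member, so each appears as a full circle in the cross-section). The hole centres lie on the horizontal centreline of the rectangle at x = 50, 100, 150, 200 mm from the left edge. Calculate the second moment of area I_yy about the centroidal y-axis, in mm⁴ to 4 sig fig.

Split into non-overlapping primitives; take the origin at the lower-left of the bounding box.
Plate: 250 × 70, A = 17 500 mm², x = 125 mm, Ī = 91 145 833 mm⁴.
Hole 1 (subtracted): ⌀26, A = 530.929 mm², x = 50 mm, Ī = 22431.8 mm⁴.
Hole 2 (subtracted): ⌀26, A = 530.929 mm², x = 100 mm, Ī = 22431.8 mm⁴.
Hole 3 (subtracted): ⌀26, A = 530.929 mm², x = 150 mm, Ī = 22431.8 mm⁴.
Hole 4 (subtracted): ⌀26, A = 530.929 mm², x = 200 mm, Ī = 22431.8 mm⁴.
By symmetry the centroid is at mid-width, x̄ = 125 mm.
Transfer each piece to the centroidal y-axis using Ī + A·d² with d = x − 125:
  plate: d = 0 mm → contributes +91 145 833 mm⁴
  hole 1: d = -75 mm → contributes −3 008 908 mm⁴
  hole 2: d = -25 mm → contributes −354 262 mm⁴
  hole 3: d = 25 mm → contributes −354 262 mm⁴
  hole 4: d = 75 mm → contributes −3 008 908 mm⁴
Total I = 84 419 492 mm⁴.

I_yy ≈ 8.442 × 10⁷ mm⁴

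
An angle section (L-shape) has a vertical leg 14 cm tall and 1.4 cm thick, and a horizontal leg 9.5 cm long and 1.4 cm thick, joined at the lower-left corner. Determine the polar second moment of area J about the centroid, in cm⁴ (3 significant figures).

Treat the section as a set of non-overlapping primitives; coordinates are from the bounding-box lower-left.
Vertical leg: 1.4 × 14, A = 19.6 cm², y = 7 cm, Ī = 320.13 cm⁴.
Horizontal leg (remainder): 8.1 × 1.4, A = 11.34 cm², y = 0.7 cm, Ī = 1.8522 cm⁴.
Centroid: ȳ = ΣA·y / ΣA = 4.691 cm.
Transfer each piece to the centroidal x-axis using Ī + A·d² with d = y − 4.691:
  vertical leg: d = 2.309 cm → contributes +424.63 cm⁴
  horizontal leg (remainder): d = -3.991 cm → contributes +182.47 cm⁴
Total I = 607.11 cm⁴.
For the y-axis: x̄ = 2.441 cm.
Repeating about the centroidal y-axis gives I_y = 227.29 cm⁴.
Polar second moment: J = I_x + I_y = 834.39 cm⁴.

J ≈ 834 cm⁴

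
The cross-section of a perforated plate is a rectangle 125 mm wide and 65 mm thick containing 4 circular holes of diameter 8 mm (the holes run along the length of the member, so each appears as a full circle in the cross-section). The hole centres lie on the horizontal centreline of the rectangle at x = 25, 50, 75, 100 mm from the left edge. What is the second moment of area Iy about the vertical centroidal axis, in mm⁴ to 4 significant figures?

Split into non-overlapping primitives; take the origin at the lower-left of the bounding box.
Plate: 125 × 65, A = 8 125 mm², x = 62.5 mm, Ī = 10 579 427 mm⁴.
Hole 1 (subtracted): ⌀8, A = 50.2655 mm², x = 25 mm, Ī = 201.062 mm⁴.
Hole 2 (subtracted): ⌀8, A = 50.2655 mm², x = 50 mm, Ī = 201.062 mm⁴.
Hole 3 (subtracted): ⌀8, A = 50.2655 mm², x = 75 mm, Ī = 201.062 mm⁴.
Hole 4 (subtracted): ⌀8, A = 50.2655 mm², x = 100 mm, Ī = 201.062 mm⁴.
By symmetry the centroid is at mid-width, x̄ = 62.5 mm.
Transfer each piece to the vertical centroidal axis using Ī + A·d² with d = x − 62.5:
  plate: d = 0 mm → contributes +10 579 427 mm⁴
  hole 1: d = -37.5 mm → contributes −70886.9 mm⁴
  hole 2: d = -12.5 mm → contributes −8055.04 mm⁴
  hole 3: d = 12.5 mm → contributes −8055.04 mm⁴
  hole 4: d = 37.5 mm → contributes −70886.9 mm⁴
Total I = 10 421 543 mm⁴.

Iy ≈ 1.042 × 10⁷ mm⁴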